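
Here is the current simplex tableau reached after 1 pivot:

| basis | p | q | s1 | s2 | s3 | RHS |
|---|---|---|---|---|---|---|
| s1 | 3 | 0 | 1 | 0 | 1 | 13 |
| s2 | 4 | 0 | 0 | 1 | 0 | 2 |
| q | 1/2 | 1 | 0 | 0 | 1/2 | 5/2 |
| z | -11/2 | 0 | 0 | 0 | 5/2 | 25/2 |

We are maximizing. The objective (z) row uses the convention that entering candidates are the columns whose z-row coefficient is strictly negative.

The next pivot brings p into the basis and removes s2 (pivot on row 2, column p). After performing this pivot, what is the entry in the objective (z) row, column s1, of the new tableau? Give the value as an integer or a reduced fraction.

Pivot element is row 2, column p: 4.
Normalize row 2: new (row 2, s1) = 0/4 = 0.
z-row ← z-row − (-11/2)·(new row 2): 0 − (-11/2)·0 = 0.

0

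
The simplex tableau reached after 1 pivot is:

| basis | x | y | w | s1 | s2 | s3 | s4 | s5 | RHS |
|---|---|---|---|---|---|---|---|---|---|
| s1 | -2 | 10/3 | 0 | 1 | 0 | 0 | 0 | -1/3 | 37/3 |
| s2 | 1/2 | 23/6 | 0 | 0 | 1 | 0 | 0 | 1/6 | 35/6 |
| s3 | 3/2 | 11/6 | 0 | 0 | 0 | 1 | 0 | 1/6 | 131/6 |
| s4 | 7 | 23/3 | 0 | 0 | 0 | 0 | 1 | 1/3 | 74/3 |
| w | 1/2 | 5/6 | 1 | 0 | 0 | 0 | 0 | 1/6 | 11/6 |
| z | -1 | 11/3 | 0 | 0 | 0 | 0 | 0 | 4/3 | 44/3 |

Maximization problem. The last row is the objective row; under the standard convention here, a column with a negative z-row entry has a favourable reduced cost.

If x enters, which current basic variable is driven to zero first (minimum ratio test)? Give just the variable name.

Ratios: row 1 (s1): entry -2 ≤ 0, skip; row 2 (s2): (35/6)/(1/2) = 35/3; row 3 (s3): (131/6)/(3/2) = 131/9; row 4 (s4): (74/3)/7 = 74/21; row 5 (w): (11/6)/(1/2) = 11/3.
Minimum ratio 74/21 is in the s4 row, so s4 leaves.

s4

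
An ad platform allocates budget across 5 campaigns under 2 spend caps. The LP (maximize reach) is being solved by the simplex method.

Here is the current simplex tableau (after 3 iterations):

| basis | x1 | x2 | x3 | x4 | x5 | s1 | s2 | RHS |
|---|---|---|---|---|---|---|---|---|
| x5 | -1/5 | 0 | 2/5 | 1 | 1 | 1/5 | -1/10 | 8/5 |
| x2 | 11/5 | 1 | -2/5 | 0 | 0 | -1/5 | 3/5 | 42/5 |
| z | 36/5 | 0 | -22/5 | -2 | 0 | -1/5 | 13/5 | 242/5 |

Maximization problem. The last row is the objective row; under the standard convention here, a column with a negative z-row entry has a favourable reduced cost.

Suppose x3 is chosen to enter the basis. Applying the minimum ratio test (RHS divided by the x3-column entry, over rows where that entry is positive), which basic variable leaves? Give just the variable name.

Ratios: row 1 (x5): (8/5)/(2/5) = 4; row 2 (x2): entry -2/5 ≤ 0, skip.
Minimum ratio 4 is in the x5 row, so x5 leaves.

x5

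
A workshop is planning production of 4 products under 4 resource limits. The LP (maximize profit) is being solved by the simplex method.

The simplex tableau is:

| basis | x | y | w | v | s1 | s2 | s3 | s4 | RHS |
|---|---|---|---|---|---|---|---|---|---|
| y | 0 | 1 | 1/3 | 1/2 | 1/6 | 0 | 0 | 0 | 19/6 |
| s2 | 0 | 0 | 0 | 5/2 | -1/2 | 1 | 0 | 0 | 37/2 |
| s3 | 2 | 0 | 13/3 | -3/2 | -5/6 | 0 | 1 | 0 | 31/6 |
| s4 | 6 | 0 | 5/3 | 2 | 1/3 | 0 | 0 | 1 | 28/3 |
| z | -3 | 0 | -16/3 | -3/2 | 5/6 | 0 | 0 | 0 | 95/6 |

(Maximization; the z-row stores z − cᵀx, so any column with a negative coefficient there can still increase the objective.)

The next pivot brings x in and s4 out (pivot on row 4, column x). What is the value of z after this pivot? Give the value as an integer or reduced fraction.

41/2

Minimum ratio for x: (28/3)/6 = 14/9.
z changes by −(z-row coeff of x)·ratio = −(-3)·(14/9) = 14/3.
New z = 95/6 + (14/3) = 41/2.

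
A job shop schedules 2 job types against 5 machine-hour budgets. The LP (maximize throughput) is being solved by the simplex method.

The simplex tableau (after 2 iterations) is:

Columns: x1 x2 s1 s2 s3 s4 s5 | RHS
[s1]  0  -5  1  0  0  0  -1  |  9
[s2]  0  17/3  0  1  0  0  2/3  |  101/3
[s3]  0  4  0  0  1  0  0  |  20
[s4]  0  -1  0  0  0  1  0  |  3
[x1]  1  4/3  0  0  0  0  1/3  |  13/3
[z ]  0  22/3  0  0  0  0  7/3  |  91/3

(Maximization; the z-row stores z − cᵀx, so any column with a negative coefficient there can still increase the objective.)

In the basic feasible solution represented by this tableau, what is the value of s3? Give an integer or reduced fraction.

s3 is basic (row 3); its value is the RHS of that row: 20.

20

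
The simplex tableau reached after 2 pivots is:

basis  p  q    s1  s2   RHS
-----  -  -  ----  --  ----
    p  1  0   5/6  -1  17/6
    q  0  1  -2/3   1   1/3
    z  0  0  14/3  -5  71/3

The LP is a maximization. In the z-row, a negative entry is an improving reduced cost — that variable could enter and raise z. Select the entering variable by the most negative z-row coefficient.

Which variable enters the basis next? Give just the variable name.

s2

Objective-row coefficients: p: 0, q: 0, s1: 14/3, s2: -5.
The most negative is -5 in column s2, so s2 enters.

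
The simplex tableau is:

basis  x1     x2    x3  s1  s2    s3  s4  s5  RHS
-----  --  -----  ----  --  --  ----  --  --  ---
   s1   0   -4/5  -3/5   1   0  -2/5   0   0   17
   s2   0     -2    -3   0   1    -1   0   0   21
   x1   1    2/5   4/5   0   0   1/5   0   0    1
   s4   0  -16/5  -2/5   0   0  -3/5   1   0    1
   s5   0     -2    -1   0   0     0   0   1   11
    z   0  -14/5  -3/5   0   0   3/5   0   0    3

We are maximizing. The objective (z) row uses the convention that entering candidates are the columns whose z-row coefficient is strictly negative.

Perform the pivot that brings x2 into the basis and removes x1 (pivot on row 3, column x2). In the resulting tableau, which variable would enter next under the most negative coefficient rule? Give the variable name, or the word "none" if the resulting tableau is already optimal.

none

Pivot element 2/5. New z-row = old z-row − (-14/5)·(row 3/(2/5)).
Updated z-row coefficients: x1: 7, x2: 0, x3: 5, s1: 0, s2: 0, s3: 2, s4: 0, s5: 0.
No coefficient is strictly negative; the tableau after this pivot is optimal.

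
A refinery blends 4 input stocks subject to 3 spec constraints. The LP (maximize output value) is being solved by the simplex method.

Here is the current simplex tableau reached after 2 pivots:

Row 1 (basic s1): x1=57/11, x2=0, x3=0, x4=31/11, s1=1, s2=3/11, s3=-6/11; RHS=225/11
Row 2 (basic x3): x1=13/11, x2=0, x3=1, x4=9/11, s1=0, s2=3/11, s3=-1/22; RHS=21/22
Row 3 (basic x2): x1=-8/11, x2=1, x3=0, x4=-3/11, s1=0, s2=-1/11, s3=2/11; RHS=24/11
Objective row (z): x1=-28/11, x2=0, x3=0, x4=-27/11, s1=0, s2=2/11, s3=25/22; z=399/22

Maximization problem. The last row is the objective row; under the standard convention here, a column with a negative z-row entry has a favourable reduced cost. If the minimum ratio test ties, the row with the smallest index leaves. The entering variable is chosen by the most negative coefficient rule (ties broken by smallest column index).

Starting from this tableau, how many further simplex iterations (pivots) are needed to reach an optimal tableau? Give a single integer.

2

pivot: x1 in, x3 out → z = 525/26
pivot: x4 in, x1 out → z = 21
No improving column remains; optimal.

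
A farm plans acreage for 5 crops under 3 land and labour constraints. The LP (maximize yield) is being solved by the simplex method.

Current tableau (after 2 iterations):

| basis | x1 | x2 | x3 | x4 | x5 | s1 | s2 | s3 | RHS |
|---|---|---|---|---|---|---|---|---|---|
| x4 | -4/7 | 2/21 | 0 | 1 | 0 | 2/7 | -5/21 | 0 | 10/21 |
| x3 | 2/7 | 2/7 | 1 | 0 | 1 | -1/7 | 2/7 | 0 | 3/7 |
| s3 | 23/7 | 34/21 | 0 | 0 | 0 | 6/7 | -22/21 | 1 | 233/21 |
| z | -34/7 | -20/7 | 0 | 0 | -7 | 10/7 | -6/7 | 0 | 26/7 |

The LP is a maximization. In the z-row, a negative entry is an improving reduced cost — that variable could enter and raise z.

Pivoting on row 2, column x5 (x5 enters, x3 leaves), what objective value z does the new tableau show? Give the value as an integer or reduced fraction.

Minimum ratio for x5: (3/7)/1 = 3/7.
z changes by −(z-row coeff of x5)·ratio = −(-7)·(3/7) = 3.
New z = 26/7 + 3 = 47/7.

47/7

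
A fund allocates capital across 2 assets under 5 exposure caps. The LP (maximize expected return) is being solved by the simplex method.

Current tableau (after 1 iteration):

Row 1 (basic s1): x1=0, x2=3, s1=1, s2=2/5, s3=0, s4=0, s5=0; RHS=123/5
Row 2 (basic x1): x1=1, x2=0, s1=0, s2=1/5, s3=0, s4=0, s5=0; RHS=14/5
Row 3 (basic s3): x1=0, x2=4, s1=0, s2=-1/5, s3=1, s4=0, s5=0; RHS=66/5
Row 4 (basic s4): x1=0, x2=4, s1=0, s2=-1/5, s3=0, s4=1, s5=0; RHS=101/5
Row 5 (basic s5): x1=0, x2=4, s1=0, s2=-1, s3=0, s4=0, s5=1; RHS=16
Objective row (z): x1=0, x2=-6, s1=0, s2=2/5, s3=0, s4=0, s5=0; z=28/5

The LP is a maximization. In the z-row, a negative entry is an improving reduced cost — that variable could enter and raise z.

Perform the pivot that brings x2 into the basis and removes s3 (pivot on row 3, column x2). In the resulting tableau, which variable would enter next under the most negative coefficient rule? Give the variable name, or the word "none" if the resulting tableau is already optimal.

none

Pivot element 4. New z-row = old z-row − (-6)·(row 3/4).
Updated z-row coefficients: x1: 0, x2: 0, s1: 0, s2: 1/10, s3: 3/2, s4: 0, s5: 0.
No coefficient is strictly negative; the tableau after this pivot is optimal.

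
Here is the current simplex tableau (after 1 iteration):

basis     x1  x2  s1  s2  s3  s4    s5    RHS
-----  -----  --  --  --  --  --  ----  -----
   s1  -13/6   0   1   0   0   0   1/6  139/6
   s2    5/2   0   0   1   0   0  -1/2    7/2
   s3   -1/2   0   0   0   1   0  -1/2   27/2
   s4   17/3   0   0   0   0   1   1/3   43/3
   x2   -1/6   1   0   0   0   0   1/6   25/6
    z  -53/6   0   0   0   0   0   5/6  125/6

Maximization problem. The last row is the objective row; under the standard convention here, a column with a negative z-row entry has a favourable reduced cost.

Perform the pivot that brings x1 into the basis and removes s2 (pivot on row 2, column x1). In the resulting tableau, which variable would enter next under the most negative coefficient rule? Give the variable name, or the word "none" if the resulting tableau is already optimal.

Pivot element 5/2. New z-row = old z-row − (-53/6)·(row 2/(5/2)).
Updated z-row coefficients: x1: 0, x2: 0, s1: 0, s2: 53/15, s3: 0, s4: 0, s5: -14/15.
The most negative is -14/15 in column s5, so s5 would enter next.

s5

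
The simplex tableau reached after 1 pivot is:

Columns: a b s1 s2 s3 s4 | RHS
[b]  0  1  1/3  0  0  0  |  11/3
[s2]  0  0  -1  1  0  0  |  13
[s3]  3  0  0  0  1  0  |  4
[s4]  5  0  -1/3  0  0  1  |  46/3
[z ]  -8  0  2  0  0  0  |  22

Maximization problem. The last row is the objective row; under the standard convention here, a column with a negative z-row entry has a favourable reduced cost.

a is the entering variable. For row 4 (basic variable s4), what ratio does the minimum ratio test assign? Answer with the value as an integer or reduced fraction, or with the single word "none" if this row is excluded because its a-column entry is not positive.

46/15

Ratio = RHS / (a entry) = (46/3) / 5 = 46/15.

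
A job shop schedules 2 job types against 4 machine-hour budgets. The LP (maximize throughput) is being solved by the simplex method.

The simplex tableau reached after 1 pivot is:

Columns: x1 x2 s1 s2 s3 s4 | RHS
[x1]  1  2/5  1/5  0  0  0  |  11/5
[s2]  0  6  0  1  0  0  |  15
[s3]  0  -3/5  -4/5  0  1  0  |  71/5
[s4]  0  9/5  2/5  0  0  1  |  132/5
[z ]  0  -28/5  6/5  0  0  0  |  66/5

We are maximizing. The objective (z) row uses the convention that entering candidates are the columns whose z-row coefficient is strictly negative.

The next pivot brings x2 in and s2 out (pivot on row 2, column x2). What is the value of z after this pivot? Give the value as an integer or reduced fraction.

136/5

Minimum ratio for x2: 15/6 = 5/2.
z changes by −(z-row coeff of x2)·ratio = −(-28/5)·(5/2) = 14.
New z = 66/5 + 14 = 136/5.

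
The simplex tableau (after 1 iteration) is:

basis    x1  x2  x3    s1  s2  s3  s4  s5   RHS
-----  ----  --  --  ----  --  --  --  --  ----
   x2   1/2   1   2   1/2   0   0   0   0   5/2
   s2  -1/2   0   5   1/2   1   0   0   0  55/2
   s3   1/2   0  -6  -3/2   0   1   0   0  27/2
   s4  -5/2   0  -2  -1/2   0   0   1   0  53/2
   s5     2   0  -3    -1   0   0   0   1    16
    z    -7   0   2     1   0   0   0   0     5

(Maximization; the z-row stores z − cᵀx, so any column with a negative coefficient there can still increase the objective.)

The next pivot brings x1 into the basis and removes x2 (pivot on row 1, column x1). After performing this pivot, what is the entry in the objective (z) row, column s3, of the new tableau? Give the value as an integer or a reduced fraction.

Pivot element is row 1, column x1: 1/2.
Normalize row 1: new (row 1, s3) = 0/(1/2) = 0.
z-row ← z-row − (-7)·(new row 1): 0 − (-7)·0 = 0.

0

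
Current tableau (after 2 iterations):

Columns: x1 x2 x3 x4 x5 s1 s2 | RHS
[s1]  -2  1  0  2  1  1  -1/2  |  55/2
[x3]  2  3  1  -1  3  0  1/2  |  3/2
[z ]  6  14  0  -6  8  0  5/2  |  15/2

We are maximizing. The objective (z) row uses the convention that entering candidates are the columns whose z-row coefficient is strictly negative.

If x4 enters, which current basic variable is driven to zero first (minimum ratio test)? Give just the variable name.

Ratios: row 1 (s1): (55/2)/2 = 55/4; row 2 (x3): entry -1 ≤ 0, skip.
Minimum ratio 55/4 is in the s1 row, so s1 leaves.

s1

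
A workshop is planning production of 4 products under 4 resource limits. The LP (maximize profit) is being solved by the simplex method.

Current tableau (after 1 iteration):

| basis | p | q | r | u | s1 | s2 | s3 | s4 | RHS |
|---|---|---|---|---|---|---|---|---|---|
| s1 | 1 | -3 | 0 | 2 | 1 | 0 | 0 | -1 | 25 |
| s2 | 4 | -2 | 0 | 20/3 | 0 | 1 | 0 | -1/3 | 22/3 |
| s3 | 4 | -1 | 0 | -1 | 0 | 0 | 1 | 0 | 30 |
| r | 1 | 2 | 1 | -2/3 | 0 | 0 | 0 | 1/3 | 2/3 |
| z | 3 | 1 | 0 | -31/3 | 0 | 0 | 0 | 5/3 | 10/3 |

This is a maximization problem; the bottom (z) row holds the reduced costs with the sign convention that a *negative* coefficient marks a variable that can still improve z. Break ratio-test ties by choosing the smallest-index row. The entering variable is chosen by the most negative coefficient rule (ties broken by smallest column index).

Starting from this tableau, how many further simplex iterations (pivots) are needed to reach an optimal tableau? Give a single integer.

pivot: u in, s2 out → z = 147/10
pivot: q in, r out → z = 49/3
No improving column remains; optimal.

2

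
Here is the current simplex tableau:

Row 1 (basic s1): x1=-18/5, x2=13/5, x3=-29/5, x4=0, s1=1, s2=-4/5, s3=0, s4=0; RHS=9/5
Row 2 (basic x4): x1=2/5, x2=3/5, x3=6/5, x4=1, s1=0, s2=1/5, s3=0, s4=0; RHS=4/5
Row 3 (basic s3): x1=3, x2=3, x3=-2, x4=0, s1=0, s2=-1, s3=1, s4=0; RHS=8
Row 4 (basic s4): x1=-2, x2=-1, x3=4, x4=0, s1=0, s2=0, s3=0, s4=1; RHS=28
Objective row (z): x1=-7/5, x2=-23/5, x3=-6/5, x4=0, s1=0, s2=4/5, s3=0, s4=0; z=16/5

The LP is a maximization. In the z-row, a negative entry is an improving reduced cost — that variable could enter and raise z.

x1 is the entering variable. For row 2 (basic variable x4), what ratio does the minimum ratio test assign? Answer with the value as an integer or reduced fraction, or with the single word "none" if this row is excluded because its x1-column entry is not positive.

2

Ratio = RHS / (x1 entry) = (4/5) / (2/5) = 2.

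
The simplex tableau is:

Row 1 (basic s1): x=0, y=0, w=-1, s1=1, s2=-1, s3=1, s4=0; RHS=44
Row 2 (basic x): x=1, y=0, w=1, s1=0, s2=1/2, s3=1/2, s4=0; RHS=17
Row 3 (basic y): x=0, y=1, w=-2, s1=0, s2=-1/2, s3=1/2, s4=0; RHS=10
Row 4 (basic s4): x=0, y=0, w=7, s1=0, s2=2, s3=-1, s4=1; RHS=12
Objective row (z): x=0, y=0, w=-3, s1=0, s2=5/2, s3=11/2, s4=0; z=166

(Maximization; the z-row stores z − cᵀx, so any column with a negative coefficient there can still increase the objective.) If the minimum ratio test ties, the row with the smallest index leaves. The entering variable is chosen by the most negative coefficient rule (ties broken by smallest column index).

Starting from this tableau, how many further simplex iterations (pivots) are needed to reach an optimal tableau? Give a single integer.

pivot: w in, s4 out → z = 1198/7
No improving column remains; optimal.

1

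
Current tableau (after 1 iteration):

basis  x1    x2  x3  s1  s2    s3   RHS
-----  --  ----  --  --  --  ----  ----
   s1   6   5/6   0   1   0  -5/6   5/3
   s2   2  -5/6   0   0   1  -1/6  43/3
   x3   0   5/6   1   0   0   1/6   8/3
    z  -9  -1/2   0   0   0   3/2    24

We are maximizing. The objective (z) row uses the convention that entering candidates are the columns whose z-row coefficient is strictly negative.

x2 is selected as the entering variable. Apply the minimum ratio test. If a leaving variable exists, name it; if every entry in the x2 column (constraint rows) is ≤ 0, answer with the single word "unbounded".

s1

Ratios: row 1 (s1): (5/3)/(5/6) = 2; row 2 (s2): entry -5/6 ≤ 0, skip; row 3 (x3): (8/3)/(5/6) = 16/5.
Minimum ratio is in the s1 row, so s1 leaves.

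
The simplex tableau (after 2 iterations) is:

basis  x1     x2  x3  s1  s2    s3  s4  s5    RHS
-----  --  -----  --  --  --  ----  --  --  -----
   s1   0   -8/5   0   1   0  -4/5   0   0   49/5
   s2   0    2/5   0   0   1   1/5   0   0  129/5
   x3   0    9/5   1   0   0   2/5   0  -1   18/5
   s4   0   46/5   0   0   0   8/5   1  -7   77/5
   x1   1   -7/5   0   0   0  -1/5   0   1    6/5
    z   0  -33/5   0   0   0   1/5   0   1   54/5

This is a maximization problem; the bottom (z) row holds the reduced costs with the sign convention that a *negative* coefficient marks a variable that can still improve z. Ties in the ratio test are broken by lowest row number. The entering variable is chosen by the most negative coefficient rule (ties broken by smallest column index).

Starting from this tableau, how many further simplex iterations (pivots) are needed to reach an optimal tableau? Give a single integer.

3

pivot: x2 in, s4 out → z = 1005/46
pivot: s5 in, x3 out → z = 480/17
pivot: s4 in, x1 out → z = 72
No improving column remains; optimal.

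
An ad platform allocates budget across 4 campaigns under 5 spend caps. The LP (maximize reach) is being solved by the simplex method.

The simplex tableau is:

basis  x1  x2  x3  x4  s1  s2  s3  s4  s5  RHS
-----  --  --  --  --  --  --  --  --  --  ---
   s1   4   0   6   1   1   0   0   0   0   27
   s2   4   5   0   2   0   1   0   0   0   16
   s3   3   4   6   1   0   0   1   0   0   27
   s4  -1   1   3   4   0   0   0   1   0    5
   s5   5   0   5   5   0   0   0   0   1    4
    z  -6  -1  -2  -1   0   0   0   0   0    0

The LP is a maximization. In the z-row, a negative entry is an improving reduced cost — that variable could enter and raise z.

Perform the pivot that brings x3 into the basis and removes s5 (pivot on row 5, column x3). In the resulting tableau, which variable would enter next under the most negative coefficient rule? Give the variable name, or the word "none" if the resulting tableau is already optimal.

Pivot element 5. New z-row = old z-row − (-2)·(row 5/5).
Updated z-row coefficients: x1: -4, x2: -1, x3: 0, x4: 1, s1: 0, s2: 0, s3: 0, s4: 0, s5: 2/5.
The most negative is -4 in column x1, so x1 would enter next.

x1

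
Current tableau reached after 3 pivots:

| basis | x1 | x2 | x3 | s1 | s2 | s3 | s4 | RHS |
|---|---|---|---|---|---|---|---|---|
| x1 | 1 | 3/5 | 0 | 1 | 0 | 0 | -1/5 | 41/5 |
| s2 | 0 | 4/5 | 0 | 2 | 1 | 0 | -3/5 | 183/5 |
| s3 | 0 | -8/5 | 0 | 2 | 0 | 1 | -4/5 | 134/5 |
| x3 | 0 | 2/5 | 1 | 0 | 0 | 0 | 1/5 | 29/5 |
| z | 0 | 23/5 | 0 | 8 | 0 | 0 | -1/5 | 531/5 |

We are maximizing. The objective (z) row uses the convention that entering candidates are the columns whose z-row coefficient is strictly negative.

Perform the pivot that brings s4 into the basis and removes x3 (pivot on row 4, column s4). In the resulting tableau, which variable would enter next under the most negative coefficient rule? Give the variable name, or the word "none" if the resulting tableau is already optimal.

none

Pivot element 1/5. New z-row = old z-row − (-1/5)·(row 4/(1/5)).
Updated z-row coefficients: x1: 0, x2: 5, x3: 1, s1: 8, s2: 0, s3: 0, s4: 0.
No coefficient is strictly negative; the tableau after this pivot is optimal.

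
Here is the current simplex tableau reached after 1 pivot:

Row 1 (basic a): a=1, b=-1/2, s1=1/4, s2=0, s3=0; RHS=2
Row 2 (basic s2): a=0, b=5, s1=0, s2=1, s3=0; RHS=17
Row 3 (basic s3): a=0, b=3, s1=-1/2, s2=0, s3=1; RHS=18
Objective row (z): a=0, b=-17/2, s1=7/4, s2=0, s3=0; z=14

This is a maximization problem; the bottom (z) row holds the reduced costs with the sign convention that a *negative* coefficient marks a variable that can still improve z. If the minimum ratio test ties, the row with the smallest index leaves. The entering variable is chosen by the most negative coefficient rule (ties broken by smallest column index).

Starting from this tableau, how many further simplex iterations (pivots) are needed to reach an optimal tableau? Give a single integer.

pivot: b in, s2 out → z = 429/10
No improving column remains; optimal.

1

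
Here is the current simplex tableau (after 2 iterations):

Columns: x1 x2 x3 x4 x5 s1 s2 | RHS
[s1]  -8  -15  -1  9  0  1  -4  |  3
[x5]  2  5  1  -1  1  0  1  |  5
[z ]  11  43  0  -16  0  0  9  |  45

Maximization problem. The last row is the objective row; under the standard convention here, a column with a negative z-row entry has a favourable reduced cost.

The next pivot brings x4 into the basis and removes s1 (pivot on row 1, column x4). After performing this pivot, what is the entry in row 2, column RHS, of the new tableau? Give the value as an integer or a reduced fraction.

16/3

Pivot element is row 1, column x4: 9.
Normalize row 1: new (row 1, RHS) = 3/9 = 1/3.
row 2 ← row 2 − (-1)·(new row 1): 5 − (-1)·(1/3) = 16/3.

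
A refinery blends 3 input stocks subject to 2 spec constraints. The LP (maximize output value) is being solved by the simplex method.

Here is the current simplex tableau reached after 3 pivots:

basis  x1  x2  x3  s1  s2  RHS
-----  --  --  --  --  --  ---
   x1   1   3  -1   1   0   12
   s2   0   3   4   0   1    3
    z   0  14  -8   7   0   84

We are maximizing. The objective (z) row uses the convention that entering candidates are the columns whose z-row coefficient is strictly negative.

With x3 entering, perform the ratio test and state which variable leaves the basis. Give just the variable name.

s2

Ratios: row 1 (x1): entry -1 ≤ 0, skip; row 2 (s2): 3/4 = 3/4.
Minimum ratio 3/4 is in the s2 row, so s2 leaves.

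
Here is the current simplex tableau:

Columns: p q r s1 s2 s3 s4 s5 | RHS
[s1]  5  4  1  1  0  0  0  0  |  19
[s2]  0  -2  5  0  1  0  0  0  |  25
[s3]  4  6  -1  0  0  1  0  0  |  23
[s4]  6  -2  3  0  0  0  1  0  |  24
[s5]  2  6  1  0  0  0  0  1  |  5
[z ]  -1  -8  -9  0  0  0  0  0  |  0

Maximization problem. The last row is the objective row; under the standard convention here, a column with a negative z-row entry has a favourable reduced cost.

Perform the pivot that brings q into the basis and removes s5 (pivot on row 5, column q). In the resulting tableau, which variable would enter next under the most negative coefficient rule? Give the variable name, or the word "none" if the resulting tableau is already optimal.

r

Pivot element 6. New z-row = old z-row − (-8)·(row 5/6).
Updated z-row coefficients: p: 5/3, q: 0, r: -23/3, s1: 0, s2: 0, s3: 0, s4: 0, s5: 4/3.
The most negative is -23/3 in column r, so r would enter next.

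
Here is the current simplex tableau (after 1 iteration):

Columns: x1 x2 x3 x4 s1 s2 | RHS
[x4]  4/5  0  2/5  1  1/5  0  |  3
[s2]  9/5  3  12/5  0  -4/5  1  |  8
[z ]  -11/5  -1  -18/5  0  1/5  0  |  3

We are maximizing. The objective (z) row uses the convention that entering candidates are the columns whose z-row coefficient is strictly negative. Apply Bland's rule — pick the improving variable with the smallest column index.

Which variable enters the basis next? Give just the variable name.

x1

Objective-row coefficients: x1: -11/5, x2: -1, x3: -18/5, x4: 0, s1: 1/5, s2: 0.
Improving columns: x1, x2, x3. Bland's rule picks the smallest column index → x1.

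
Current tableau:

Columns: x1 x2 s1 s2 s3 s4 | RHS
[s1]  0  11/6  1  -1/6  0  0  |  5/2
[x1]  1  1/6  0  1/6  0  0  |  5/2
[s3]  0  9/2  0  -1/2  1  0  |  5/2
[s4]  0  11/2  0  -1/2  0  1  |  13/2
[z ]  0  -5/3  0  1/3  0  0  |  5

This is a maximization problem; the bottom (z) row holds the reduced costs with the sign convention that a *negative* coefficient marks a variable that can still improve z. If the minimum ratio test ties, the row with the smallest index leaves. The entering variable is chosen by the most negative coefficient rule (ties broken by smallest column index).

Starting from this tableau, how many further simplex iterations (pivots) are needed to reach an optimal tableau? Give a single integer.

1

pivot: x2 in, s3 out → z = 160/27
No improving column remains; optimal.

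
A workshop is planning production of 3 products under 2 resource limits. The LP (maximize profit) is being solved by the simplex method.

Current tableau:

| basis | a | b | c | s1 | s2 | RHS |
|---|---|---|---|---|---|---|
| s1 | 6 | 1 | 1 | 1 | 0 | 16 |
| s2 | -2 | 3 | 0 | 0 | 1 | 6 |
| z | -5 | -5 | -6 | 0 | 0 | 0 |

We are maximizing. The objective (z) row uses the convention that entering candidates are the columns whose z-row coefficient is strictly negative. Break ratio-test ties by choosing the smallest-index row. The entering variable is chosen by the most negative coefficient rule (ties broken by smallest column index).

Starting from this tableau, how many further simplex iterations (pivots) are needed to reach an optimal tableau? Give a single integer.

pivot: c in, s1 out → z = 96
No improving column remains; optimal.

1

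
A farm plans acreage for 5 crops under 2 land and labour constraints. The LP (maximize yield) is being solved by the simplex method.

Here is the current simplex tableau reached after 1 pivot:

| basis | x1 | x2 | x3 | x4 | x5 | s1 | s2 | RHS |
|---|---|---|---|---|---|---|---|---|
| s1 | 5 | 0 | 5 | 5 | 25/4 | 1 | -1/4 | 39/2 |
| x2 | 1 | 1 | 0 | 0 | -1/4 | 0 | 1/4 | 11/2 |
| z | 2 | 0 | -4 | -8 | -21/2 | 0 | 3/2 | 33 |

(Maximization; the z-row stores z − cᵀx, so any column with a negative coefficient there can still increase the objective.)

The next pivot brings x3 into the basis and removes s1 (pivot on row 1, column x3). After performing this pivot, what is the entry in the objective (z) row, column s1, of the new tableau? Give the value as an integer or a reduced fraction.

Pivot element is row 1, column x3: 5.
Normalize row 1: new (row 1, s1) = 1/5 = 1/5.
z-row ← z-row − (-4)·(new row 1): 0 − (-4)·(1/5) = 4/5.

4/5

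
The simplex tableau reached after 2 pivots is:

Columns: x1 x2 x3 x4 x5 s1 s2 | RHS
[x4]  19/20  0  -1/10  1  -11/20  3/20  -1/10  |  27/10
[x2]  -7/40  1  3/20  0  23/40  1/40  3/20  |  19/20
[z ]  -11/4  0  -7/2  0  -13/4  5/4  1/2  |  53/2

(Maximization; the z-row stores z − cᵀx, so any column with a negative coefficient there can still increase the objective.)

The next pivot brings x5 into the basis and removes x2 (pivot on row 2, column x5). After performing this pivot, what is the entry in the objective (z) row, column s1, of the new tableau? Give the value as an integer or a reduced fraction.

Pivot element is row 2, column x5: 23/40.
Normalize row 2: new (row 2, s1) = (1/40)/(23/40) = 1/23.
z-row ← z-row − (-13/4)·(new row 2): 5/4 − (-13/4)·(1/23) = 32/23.

32/23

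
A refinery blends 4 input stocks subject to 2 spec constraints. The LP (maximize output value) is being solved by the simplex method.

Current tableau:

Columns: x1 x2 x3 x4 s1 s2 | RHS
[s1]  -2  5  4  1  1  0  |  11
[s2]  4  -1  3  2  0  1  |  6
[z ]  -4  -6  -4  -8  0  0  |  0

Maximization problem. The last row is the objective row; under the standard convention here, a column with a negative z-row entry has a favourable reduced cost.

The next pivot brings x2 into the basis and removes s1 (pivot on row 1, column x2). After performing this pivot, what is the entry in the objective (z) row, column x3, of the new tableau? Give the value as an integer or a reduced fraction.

4/5

Pivot element is row 1, column x2: 5.
Normalize row 1: new (row 1, x3) = 4/5 = 4/5.
z-row ← z-row − (-6)·(new row 1): -4 − (-6)·(4/5) = 4/5.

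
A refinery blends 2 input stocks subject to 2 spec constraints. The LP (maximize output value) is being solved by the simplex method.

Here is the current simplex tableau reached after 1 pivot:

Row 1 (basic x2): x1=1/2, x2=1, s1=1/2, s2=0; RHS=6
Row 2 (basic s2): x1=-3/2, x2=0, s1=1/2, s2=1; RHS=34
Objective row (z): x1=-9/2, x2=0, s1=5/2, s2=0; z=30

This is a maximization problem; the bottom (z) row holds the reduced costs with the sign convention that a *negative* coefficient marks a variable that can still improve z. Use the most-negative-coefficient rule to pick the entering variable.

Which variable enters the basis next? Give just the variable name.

x1

Objective-row coefficients: x1: -9/2, x2: 0, s1: 5/2, s2: 0.
The most negative is -9/2 in column x1, so x1 enters.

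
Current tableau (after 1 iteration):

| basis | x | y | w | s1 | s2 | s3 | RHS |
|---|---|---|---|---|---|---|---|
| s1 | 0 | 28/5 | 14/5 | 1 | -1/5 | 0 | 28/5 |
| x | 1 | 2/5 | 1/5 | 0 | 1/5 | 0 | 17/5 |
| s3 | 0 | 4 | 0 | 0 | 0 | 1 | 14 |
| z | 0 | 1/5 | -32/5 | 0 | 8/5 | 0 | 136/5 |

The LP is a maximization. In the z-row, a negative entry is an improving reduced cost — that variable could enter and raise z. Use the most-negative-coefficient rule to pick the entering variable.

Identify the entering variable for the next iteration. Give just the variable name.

w

Objective-row coefficients: x: 0, y: 1/5, w: -32/5, s1: 0, s2: 8/5, s3: 0.
The most negative is -32/5 in column w, so w enters.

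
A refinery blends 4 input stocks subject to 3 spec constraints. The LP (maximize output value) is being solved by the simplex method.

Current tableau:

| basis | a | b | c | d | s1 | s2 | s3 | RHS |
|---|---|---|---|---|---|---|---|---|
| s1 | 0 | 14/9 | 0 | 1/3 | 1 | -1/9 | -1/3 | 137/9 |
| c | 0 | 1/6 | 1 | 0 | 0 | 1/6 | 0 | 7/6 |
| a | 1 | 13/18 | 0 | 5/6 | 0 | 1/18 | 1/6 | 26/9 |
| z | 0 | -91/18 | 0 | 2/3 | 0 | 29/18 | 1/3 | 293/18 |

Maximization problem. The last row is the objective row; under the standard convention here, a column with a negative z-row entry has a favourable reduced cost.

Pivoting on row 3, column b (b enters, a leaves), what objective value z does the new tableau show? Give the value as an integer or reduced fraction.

73/2

Minimum ratio for b: (26/9)/(13/18) = 4.
z changes by −(z-row coeff of b)·ratio = −(-91/18)·4 = 182/9.
New z = 293/18 + (182/9) = 73/2.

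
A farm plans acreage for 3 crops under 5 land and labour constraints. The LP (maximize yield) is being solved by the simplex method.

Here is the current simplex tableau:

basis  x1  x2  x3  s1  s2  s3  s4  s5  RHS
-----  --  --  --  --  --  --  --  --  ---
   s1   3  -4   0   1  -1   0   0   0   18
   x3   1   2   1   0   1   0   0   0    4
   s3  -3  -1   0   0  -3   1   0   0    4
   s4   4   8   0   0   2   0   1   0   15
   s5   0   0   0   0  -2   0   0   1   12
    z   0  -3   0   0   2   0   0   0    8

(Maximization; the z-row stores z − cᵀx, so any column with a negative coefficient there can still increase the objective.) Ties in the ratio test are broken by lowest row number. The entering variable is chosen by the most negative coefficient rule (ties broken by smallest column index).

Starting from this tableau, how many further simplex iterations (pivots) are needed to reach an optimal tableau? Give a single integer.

1

pivot: x2 in, s4 out → z = 109/8
No improving column remains; optimal.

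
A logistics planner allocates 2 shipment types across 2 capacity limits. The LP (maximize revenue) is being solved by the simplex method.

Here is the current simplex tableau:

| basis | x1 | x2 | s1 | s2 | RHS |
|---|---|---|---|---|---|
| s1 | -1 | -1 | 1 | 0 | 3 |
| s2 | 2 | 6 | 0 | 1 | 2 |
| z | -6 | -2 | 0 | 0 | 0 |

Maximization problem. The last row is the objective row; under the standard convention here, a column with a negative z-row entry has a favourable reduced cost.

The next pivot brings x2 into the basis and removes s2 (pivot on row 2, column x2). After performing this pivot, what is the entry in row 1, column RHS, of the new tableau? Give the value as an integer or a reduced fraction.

Pivot element is row 2, column x2: 6.
Normalize row 2: new (row 2, RHS) = 2/6 = 1/3.
row 1 ← row 1 − (-1)·(new row 2): 3 − (-1)·(1/3) = 10/3.

10/3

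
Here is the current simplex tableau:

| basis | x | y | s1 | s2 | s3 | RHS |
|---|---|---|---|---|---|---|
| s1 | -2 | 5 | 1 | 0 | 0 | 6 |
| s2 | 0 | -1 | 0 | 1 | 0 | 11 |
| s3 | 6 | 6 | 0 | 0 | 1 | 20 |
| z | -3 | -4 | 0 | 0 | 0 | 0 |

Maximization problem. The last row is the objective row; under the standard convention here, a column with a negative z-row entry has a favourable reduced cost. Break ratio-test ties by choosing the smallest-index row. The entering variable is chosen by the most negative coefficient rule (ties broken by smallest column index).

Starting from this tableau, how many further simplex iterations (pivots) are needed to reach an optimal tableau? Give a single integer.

pivot: y in, s1 out → z = 24/5
pivot: x in, s3 out → z = 248/21
No improving column remains; optimal.

2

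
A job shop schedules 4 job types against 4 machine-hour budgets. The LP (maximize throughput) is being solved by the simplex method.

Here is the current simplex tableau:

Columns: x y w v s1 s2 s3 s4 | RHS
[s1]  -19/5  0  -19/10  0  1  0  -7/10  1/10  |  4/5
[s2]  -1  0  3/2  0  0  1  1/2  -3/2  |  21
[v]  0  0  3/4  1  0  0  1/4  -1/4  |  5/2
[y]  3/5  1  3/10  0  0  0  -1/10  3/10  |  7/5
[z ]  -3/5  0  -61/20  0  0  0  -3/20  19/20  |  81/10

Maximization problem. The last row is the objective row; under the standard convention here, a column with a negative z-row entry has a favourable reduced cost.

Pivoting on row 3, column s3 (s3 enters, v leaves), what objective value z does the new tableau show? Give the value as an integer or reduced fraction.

48/5

Minimum ratio for s3: (5/2)/(1/4) = 10.
z changes by −(z-row coeff of s3)·ratio = −(-3/20)·10 = 3/2.
New z = 81/10 + (3/2) = 48/5.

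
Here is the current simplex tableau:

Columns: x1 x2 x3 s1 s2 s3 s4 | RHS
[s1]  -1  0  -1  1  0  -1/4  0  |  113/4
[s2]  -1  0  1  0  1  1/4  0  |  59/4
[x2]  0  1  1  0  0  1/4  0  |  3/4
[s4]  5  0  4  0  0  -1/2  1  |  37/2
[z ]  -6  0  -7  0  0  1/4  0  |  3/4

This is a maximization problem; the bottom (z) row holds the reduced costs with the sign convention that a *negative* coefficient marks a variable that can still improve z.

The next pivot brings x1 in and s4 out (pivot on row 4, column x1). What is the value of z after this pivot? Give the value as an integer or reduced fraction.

Minimum ratio for x1: (37/2)/5 = 37/10.
z changes by −(z-row coeff of x1)·ratio = −(-6)·(37/10) = 111/5.
New z = 3/4 + (111/5) = 459/20.

459/20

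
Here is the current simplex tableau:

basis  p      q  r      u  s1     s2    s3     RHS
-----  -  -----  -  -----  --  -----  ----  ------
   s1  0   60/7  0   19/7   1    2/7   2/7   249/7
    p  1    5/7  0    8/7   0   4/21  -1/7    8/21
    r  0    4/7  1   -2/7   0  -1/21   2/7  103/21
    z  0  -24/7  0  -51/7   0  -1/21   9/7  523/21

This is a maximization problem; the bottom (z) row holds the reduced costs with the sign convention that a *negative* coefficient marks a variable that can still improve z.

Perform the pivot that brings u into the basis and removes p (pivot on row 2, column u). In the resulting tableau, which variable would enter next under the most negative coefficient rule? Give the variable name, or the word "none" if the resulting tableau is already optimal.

Pivot element 8/7. New z-row = old z-row − (-51/7)·(row 2/(8/7)).
Updated z-row coefficients: p: 51/8, q: 9/8, r: 0, u: 0, s1: 0, s2: 7/6, s3: 3/8.
No coefficient is strictly negative; the tableau after this pivot is optimal.

none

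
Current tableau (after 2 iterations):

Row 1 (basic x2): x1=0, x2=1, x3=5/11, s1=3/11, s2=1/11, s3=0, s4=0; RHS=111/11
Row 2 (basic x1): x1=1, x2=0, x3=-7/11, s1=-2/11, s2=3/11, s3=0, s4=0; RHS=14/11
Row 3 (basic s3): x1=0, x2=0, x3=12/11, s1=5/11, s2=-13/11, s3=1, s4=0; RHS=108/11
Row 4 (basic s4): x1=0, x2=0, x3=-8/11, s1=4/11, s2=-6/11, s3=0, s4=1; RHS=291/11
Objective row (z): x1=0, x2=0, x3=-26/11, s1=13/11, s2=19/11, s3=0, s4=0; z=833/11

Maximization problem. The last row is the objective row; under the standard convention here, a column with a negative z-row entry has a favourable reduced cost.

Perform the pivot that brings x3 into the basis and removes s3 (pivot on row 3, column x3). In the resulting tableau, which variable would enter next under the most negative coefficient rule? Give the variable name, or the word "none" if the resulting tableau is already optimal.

s2

Pivot element 12/11. New z-row = old z-row − (-26/11)·(row 3/(12/11)).
Updated z-row coefficients: x1: 0, x2: 0, x3: 0, s1: 13/6, s2: -5/6, s3: 13/6, s4: 0.
The most negative is -5/6 in column s2, so s2 would enter next.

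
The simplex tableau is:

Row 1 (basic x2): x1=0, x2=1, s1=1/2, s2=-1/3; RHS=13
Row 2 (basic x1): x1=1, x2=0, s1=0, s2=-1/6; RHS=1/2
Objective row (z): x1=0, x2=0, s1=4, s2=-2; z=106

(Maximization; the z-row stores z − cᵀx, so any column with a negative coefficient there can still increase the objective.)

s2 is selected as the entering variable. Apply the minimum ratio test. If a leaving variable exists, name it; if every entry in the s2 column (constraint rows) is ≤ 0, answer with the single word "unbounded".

s2-column entries: row 1: -1/3, row 2: -1/6. All ≤ 0, so s2 can increase without bound; the LP is unbounded in this direction.

unbounded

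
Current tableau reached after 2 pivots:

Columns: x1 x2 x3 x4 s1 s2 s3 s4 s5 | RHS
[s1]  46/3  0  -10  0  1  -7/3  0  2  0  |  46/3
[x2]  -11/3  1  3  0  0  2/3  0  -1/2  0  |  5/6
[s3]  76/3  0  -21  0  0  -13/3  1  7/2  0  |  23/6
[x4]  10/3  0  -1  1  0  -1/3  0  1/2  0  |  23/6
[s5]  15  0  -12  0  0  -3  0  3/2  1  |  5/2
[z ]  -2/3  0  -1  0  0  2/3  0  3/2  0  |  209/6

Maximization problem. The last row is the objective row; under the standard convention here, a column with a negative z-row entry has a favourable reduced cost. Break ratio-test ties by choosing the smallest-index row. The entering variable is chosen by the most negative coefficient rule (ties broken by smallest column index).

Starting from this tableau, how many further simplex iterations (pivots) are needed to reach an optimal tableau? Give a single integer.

2

pivot: x3 in, x2 out → z = 316/9
pivot: x1 in, x4 out → z = 737/19
No improving column remains; optimal.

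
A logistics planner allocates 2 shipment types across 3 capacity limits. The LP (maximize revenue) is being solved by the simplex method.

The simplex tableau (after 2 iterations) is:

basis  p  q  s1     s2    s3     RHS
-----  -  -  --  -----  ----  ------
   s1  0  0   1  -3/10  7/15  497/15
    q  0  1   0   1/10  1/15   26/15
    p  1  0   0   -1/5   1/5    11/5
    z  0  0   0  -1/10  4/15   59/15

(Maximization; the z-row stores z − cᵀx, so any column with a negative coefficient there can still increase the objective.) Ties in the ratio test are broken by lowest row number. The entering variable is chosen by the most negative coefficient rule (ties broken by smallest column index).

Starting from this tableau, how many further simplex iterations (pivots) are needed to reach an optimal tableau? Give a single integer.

1

pivot: s2 in, q out → z = 17/3
No improving column remains; optimal.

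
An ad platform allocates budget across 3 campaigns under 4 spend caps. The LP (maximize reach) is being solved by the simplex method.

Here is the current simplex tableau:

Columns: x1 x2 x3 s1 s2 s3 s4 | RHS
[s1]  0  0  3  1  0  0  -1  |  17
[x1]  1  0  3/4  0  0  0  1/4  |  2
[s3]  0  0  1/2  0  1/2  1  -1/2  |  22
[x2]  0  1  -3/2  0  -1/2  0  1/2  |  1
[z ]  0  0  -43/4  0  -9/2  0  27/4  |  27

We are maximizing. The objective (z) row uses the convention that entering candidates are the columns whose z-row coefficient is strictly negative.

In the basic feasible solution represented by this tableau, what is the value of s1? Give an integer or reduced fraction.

17

s1 is basic (row 1); its value is the RHS of that row: 17.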